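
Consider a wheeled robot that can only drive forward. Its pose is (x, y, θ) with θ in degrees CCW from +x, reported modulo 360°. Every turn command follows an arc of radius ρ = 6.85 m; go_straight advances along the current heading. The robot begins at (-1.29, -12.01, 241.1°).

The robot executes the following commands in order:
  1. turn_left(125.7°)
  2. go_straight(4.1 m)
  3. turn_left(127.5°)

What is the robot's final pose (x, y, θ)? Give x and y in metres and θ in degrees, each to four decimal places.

set_pose: (x, y, θ) = (-1.2900, -12.0100, 241.1000°), ρ = 6.85
turn_left(125.7°): centre at ρ to the left, rotate +125.7° → (5.5180, -22.1223, 366.8000° ≡ 6.8000°)
go_straight(4.1): x += 4.1·cos θ, y += 4.1·sin θ → (9.5892, -21.6368, 6.8000°)
turn_left(127.5°): centre at ρ to the left, rotate +127.5° → (13.6806, -10.0509, 134.3000°)

(13.6806, -10.0509, 134.3000°)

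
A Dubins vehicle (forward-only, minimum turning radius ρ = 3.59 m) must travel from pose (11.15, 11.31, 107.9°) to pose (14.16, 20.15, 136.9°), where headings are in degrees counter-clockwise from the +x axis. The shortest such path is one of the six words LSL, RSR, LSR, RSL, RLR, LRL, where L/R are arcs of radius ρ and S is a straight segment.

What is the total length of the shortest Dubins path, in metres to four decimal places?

31.2977 m

Let ψ = atan2(Δy, Δx) = atan2(8.84, 3.01) = 71.1964° be the start→goal bearing.
Normalize: d = |goal − start| / ρ = 9.338399/3.59 = 2.601225, α = (θ_start − ψ) mod 360° = 36.7036° = 0.640599 rad, β = (θ_goal − ψ) mod 360° = 65.7036° = 1.146744 rad.
Common terms: sin α = 0.597675, cos α = 0.801738, sin β = 0.911429, cos β = 0.411457, cos(α−β) = 0.874620, d² = 6.766374. Work in radians in the unit-radius frame; every candidate has L = ρ·(t + p + q).
LSL: p² = 2 + d² − 2cos(α−β) + 2d(sin α − sin β) = 5.384846; p = √p² = 2.320527; φ = atan2(cos β − cos α, d + sin α − sin β) = -0.168990 rad; t = (φ − α) mod 2π = 5.473597 rad, q = (β − φ) mod 2π = 1.315734 rad → L = 3.59·(5.473597 + 2.320527 + 1.315734) = 3.59·9.109858 = 32.704390 m
RSR: p² = 2 + d² − 2cos(α−β) + 2d(sin β − sin α) = 8.649422; p = √p² = 2.940990; φ = atan2(cos α − cos β, d − sin α + sin β) = 0.133097 rad; t = (α − φ) mod 2π = 0.507502 rad, q = (φ − β) mod 2π = 5.269538 rad → L = 3.59·(0.507502 + 2.940990 + 5.269538) = 3.59·8.718030 = 31.297727 m
LSR: p² = d² − 2 + 2cos(α−β) + 2d(sin α + sin β) = 14.366655; p = √p² = 3.790337; φ = atan2(−cos α − cos β, d + sin α + sin β) − atan2(−2, p) = 0.198520 rad; t = (φ − α) mod 2π = 5.841106 rad, q = (φ − β) mod 2π = 5.334961 rad → L = 3.59·(5.841106 + 3.790337 + 5.334961) = 3.59·14.966404 = 53.729392 m
RSL: p² = d² − 2 + 2cos(α−β) − 2d(sin α + sin β) = -1.335429 < 0 → infeasible
RLR: c = (6 − d² + 2cos(α−β) + 2d(sin α − sin β))/8 = -0.081178; p = 2π − arccos c = 4.631122 rad; φ = atan2(cos α − cos β, d − sin α + sin β) = 0.133097 rad; t = (α − φ + p/2) mod 2π = 2.823063 rad, q = (α − β − t + p) mod 2π = 1.301913 rad → L = 3.59·(2.823063 + 4.631122 + 1.301913) = 3.59·8.756098 = 31.434392 m
LRL: c = (6 − d² + 2cos(α−β) − 2d(sin α − sin β))/8 = 0.326894; p = 2π − arccos c = 5.045404 rad; φ = atan2(cos β − cos α, d + sin α − sin β) = -0.168990 rad; t = (φ − α + p/2) mod 2π = 1.713114 rad, q = (β − α − t + p) mod 2π = 3.838436 rad → L = 3.59·(1.713114 + 5.045404 + 3.838436) = 3.59·10.596954 = 38.043066 m
Shortest: RSR with L = 31.297727 m ≈ 31.2977 m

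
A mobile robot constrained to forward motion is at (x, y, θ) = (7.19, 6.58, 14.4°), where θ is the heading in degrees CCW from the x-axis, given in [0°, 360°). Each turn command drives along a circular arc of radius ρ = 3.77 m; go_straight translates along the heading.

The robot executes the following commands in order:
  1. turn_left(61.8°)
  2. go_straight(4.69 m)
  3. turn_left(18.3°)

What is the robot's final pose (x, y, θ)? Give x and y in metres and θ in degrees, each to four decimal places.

set_pose: (x, y, θ) = (7.1900, 6.5800, 14.4000°), ρ = 3.77
turn_left(61.8°): centre at ρ to the left, rotate +61.8° → (9.9136, 9.3323, 76.2000°)
go_straight(4.69): x += 4.69·cos θ, y += 4.69·sin θ → (11.0323, 13.8869, 76.2000°)
turn_left(18.3°): centre at ρ to the left, rotate +18.3° → (11.1295, 15.0820, 94.5000°)

(11.1295, 15.0820, 94.5000°)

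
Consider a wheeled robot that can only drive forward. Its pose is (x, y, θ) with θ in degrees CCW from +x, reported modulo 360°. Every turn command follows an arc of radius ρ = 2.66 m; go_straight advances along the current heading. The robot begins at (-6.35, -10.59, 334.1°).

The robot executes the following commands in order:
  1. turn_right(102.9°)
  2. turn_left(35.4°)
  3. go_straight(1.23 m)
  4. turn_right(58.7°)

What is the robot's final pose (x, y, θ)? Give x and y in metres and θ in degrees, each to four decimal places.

(-7.5047, -19.5795, 207.9000°)

set_pose: (x, y, θ) = (-6.3500, -10.5900, 334.1000°), ρ = 2.66
turn_right(102.9°): centre at ρ to the right, rotate −102.9° → (-5.4389, -14.6496, 231.2000°)
turn_left(35.4°): centre at ρ to the left, rotate +35.4° → (-6.0211, -16.1586, 266.6000°)
go_straight(1.23): x += 1.23·cos θ, y += 1.23·sin θ → (-6.0941, -17.3864, 266.6000°)
turn_right(58.7°): centre at ρ to the right, rotate −58.7° → (-7.5047, -19.5795, 207.9000°)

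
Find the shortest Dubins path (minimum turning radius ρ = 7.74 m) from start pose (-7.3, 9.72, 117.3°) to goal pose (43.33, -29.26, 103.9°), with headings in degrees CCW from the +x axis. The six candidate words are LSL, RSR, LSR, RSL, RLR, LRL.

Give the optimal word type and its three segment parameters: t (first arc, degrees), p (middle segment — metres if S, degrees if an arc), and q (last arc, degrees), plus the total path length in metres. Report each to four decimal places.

RSL: t = 183.7450°, p = 55.1727 m, q = 170.3450°, L = 103.0062 m

Let ψ = atan2(Δy, Δx) = atan2(-38.98, 50.63) = -37.5926° be the start→goal bearing.
Normalize: d = |goal − start| / ρ = 63.897084/7.74 = 8.255437, α = (θ_start − ψ) mod 360° = 154.8926° = 2.703387 rad, β = (θ_goal − ψ) mod 360° = 141.4926° = 2.469513 rad.
Common terms: sin α = 0.424316, cos α = -0.905514, sin β = 0.622615, cos β = -0.782528, cos(α−β) = 0.972776, d² = 68.152243. Work in radians in the unit-radius frame; every candidate has L = ρ·(t + p + q).
LSL: p² = 2 + d² − 2cos(α−β) + 2d(sin α − sin β) = 64.932594; p = √p² = 8.058076; φ = atan2(cos β − cos α, d + sin α − sin β) = 0.015263 rad; t = (φ − α) mod 2π = 3.595062 rad, q = (β − φ) mod 2π = 2.454250 rad → L = 7.74·(3.595062 + 8.058076 + 2.454250) = 7.74·14.107388 = 109.191179 m
RSR: p² = 2 + d² − 2cos(α−β) + 2d(sin β − sin α) = 71.480788; p = √p² = 8.454631; φ = atan2(cos α − cos β, d − sin α + sin β) = -0.014547 rad; t = (α − φ) mod 2π = 2.717934 rad, q = (φ − β) mod 2π = 3.799126 rad → L = 7.74·(2.717934 + 8.454631 + 3.799126) = 7.74·14.971691 = 115.880885 m
LSR: p² = d² − 2 + 2cos(α−β) + 2d(sin α + sin β) = 85.383535; p = √p² = 9.240321; φ = atan2(−cos α − cos β, d + sin α + sin β) − atan2(−2, p) = 0.392665 rad; t = (φ − α) mod 2π = 3.972464 rad, q = (φ − β) mod 2π = 4.206338 rad → L = 7.74·(3.972464 + 9.240321 + 4.206338) = 7.74·17.419123 = 134.824010 m
RSL: p² = d² − 2 + 2cos(α−β) − 2d(sin α + sin β) = 50.812054; p = √p² = 7.128257; φ = atan2(cos α + cos β, d − sin α − sin β) − atan2(2, p) = -0.503569 rad; t = (α − φ) mod 2π = 3.206956 rad, q = (β − φ) mod 2π = 2.973082 rad → L = 7.74·(3.206956 + 7.128257 + 2.973082) = 7.74·13.308295 = 103.006203 m
RLR: c = (6 − d² + 2cos(α−β) + 2d(sin α − sin β))/8 = -7.935099, |c| > 1 → infeasible
LRL: c = (6 − d² + 2cos(α−β) − 2d(sin α − sin β))/8 = -7.116574, |c| > 1 → infeasible
Shortest: RSL with L = 103.006203 m ≈ 103.0062 m
Convert RSL to answer units (arcs ×180/π): t = 3.206956·180/π = 183.7450°, p = ρ·p = 7.74·7.128257 = 55.1727 m, q = 2.973082·180/π = 170.3450°, L = 103.0062 m.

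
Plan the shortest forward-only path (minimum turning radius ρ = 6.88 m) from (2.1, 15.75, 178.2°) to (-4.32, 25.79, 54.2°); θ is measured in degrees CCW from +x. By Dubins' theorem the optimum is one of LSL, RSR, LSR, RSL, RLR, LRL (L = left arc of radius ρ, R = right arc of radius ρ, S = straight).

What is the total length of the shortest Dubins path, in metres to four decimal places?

42.3511 m

Let ψ = atan2(Δy, Δx) = atan2(10.04, -6.42) = 122.5966° be the start→goal bearing.
Normalize: d = |goal − start| / ρ = 11.917131/6.88 = 1.732141, α = (θ_start − ψ) mod 360° = 55.6034° = 0.970463 rad, β = (θ_goal − ψ) mod 360° = 291.6034° = 5.089440 rad.
Common terms: sin α = 0.825147, cos α = 0.564918, sin β = -0.929754, cos β = 0.368180, cos(α−β) = -0.559193, d² = 3.000313. Work in radians in the unit-radius frame; every candidate has L = ρ·(t + p + q).
LSL: p² = 2 + d² − 2cos(α−β) + 2d(sin α − sin β) = 12.198173; p = √p² = 3.492588; φ = atan2(cos β − cos α, d + sin α − sin β) = -0.056360 rad; t = (φ − α) mod 2π = 5.256363 rad, q = (β − φ) mod 2π = 5.145800 rad → L = 6.88·(5.256363 + 3.492588 + 5.145800) = 6.88·13.894751 = 95.595885 m
RSR: p² = 2 + d² − 2cos(α−β) + 2d(sin β − sin α) = 0.039224; p = √p² = 0.198049; φ = atan2(cos α − cos β, d − sin α + sin β) = 1.685975 rad; t = (α − φ) mod 2π = 5.567673 rad, q = (φ − β) mod 2π = 2.879720 rad → L = 6.88·(5.567673 + 0.198049 + 2.879720) = 6.88·8.645443 = 59.480648 m
LSR: p² = d² − 2 + 2cos(α−β) + 2d(sin α + sin β) = -0.480462 < 0 → infeasible
RSL: p² = d² − 2 + 2cos(α−β) − 2d(sin α + sin β) = 0.244315; p = √p² = 0.494283; φ = atan2(cos α + cos β, d − sin α − sin β) − atan2(2, p) = -0.858470 rad; t = (α − φ) mod 2π = 1.828933 rad, q = (β − φ) mod 2π = 5.947910 rad → L = 6.88·(1.828933 + 0.494283 + 5.947910) = 6.88·8.271126 = 56.905345 m
RLR: c = (6 − d² + 2cos(α−β) + 2d(sin α − sin β))/8 = 0.995097; p = 2π − arccos c = 6.184120 rad; φ = atan2(cos α − cos β, d − sin α + sin β) = 1.685975 rad; t = (α − φ + p/2) mod 2π = 2.376548 rad, q = (α − β − t + p) mod 2π = 5.971780 rad → L = 6.88·(2.376548 + 6.184120 + 5.971780) = 6.88·14.532448 = 99.983245 m
LRL: c = (6 − d² + 2cos(α−β) − 2d(sin α − sin β))/8 = -0.524772; p = 2π − arccos c = 4.159942 rad; φ = atan2(cos β − cos α, d + sin α − sin β) = -0.056360 rad; t = (φ − α + p/2) mod 2π = 1.053148 rad, q = (β − α − t + p) mod 2π = 0.942586 rad → L = 6.88·(1.053148 + 4.159942 + 0.942586) = 6.88·6.155676 = 42.351051 m
Shortest: LRL with L = 42.351051 m ≈ 42.3511 m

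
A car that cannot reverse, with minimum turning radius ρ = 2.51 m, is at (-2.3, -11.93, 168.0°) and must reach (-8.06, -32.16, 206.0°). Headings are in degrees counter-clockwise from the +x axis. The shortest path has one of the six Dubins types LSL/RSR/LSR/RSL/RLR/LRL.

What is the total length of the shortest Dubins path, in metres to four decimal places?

Let ψ = atan2(Δy, Δx) = atan2(-20.23, -5.76) = -105.8930° be the start→goal bearing.
Normalize: d = |goal − start| / ρ = 21.034032/2.51 = 8.380092, α = (θ_start − ψ) mod 360° = 273.8930° = 4.780335 rad, β = (θ_goal − ψ) mod 360° = 311.8930° = 5.443560 rad.
Common terms: sin α = -0.997693, cos α = 0.067894, sin β = -0.744393, cos β = 0.667742, cos(α−β) = 0.788011, d² = 70.225949. Work in radians in the unit-radius frame; every candidate has L = ρ·(t + p + q).
LSL: p² = 2 + d² − 2cos(α−β) + 2d(sin α − sin β) = 66.404579; p = √p² = 8.148901; φ = atan2(cos β − cos α, d + sin α − sin β) = 0.073678 rad; t = (φ − α) mod 2π = 1.576528 rad, q = (β − φ) mod 2π = 5.369882 rad → L = 2.51·(1.576528 + 8.148901 + 5.369882) = 2.51·15.095311 = 37.889230 m
RSR: p² = 2 + d² − 2cos(α−β) + 2d(sin β − sin α) = 74.895275; p = √p² = 8.654206; φ = atan2(cos α − cos β, d − sin α + sin β) = -0.069369 rad; t = (α − φ) mod 2π = 4.849703 rad, q = (φ − β) mod 2π = 0.770257 rad → L = 2.51·(4.849703 + 8.654206 + 0.770257) = 2.51·14.274166 = 35.828156 m
LSR: p² = d² − 2 + 2cos(α−β) + 2d(sin α + sin β) = 40.604295; p = √p² = 6.372150; φ = atan2(−cos α − cos β, d + sin α + sin β) − atan2(−2, p) = 0.193757 rad; t = (φ − α) mod 2π = 1.696608 rad, q = (φ − β) mod 2π = 1.033383 rad → L = 2.51·(1.696608 + 6.372150 + 1.033383) = 2.51·9.102140 = 22.846372 m
RSL: p² = d² − 2 + 2cos(α−β) − 2d(sin α + sin β) = 98.999646; p = √p² = 9.949857; φ = atan2(cos α + cos β, d − sin α − sin β) − atan2(2, p) = -0.125816 rad; t = (α − φ) mod 2π = 4.906151 rad, q = (β − φ) mod 2π = 5.569376 rad → L = 2.51·(4.906151 + 9.949857 + 5.569376) = 2.51·20.425384 = 51.267715 m
RLR: c = (6 − d² + 2cos(α−β) + 2d(sin α − sin β))/8 = -8.361909, |c| > 1 → infeasible
LRL: c = (6 − d² + 2cos(α−β) − 2d(sin α − sin β))/8 = -7.300572, |c| > 1 → infeasible
Shortest: LSR with L = 22.846372 m ≈ 22.8464 m

22.8464 m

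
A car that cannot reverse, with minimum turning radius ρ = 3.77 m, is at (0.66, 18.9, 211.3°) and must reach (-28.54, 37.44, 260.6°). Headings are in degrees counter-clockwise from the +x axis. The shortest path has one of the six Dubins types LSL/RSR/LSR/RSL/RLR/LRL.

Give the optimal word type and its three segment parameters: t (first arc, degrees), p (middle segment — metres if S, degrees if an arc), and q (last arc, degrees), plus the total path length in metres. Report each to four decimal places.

RSL: t = 79.0808°, p = 26.6948 m, q = 128.3808°, L = 40.3455 m

Let ψ = atan2(Δy, Δx) = atan2(18.54, -29.20) = 147.5872° be the start→goal bearing.
Normalize: d = |goal − start| / ρ = 34.588605/3.77 = 9.174696, α = (θ_start − ψ) mod 360° = 63.7128° = 1.111997 rad, β = (θ_goal − ψ) mod 360° = 113.0128° = 1.972445 rad.
Common terms: sin α = 0.896585, cos α = 0.442872, sin β = 0.920418, cos β = -0.390936, cos(α−β) = 0.652098, d² = 84.175052. Work in radians in the unit-radius frame; every candidate has L = ρ·(t + p + q).
LSL: p² = 2 + d² − 2cos(α−β) + 2d(sin α − sin β) = 84.433537; p = √p² = 9.188772; φ = atan2(cos β − cos α, d + sin α − sin β) = -0.090867 rad; t = (φ − α) mod 2π = 5.080321 rad, q = (β − φ) mod 2π = 2.063312 rad → L = 3.77·(5.080321 + 9.188772 + 2.063312) = 3.77·16.332405 = 61.573167 m
RSR: p² = 2 + d² − 2cos(α−β) + 2d(sin β − sin α) = 85.308174; p = √p² = 9.236242; φ = atan2(cos α − cos β, d − sin α + sin β) = 0.090399 rad; t = (α − φ) mod 2π = 1.021599 rad, q = (φ − β) mod 2π = 4.401139 rad → L = 3.77·(1.021599 + 9.236242 + 4.401139) = 3.77·14.658980 = 55.264356 m
LSR: p² = d² − 2 + 2cos(α−β) + 2d(sin α + sin β) = 116.820148; p = √p² = 10.808337; φ = atan2(−cos α − cos β, d + sin α + sin β) − atan2(−2, p) = 0.178248 rad; t = (φ − α) mod 2π = 5.349436 rad, q = (φ − β) mod 2π = 4.488988 rad → L = 3.77·(5.349436 + 10.808337 + 4.488988) = 3.77·20.646761 = 77.838290 m
RSL: p² = d² − 2 + 2cos(α−β) − 2d(sin α + sin β) = 50.138350; p = √p² = 7.080844; φ = atan2(cos α + cos β, d − sin α − sin β) − atan2(2, p) = -0.268223 rad; t = (α − φ) mod 2π = 1.380220 rad, q = (β − φ) mod 2π = 2.240667 rad → L = 3.77·(1.380220 + 7.080844 + 2.240667) = 3.77·10.701731 = 40.345526 m
RLR: c = (6 − d² + 2cos(α−β) + 2d(sin α − sin β))/8 = -9.663522, |c| > 1 → infeasible
LRL: c = (6 − d² + 2cos(α−β) − 2d(sin α − sin β))/8 = -9.554192, |c| > 1 → infeasible
Shortest: RSL with L = 40.345526 m ≈ 40.3455 m
Convert RSL to answer units (arcs ×180/π): t = 1.380220·180/π = 79.0808°, p = ρ·p = 3.77·7.080844 = 26.6948 m, q = 2.240667·180/π = 128.3808°, L = 40.3455 m.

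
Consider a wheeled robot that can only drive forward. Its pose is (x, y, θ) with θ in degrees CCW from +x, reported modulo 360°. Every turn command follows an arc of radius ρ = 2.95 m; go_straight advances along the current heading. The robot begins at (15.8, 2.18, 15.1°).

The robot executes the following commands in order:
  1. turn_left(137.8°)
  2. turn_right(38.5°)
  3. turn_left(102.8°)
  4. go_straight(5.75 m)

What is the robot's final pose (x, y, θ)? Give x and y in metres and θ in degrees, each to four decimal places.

(5.9826, 6.7164, 217.2000°)

set_pose: (x, y, θ) = (15.8000, 2.1800, 15.1000°), ρ = 2.95
turn_left(137.8°): centre at ρ to the left, rotate +137.8° → (16.3754, 7.6543, 152.9000°)
turn_right(38.5°): centre at ρ to the right, rotate −38.5° → (15.0327, 9.0617, 114.4000°)
turn_left(102.8°): centre at ρ to the left, rotate +102.8° → (10.5626, 10.1928, 217.2000°)
go_straight(5.75): x += 5.75·cos θ, y += 5.75·sin θ → (5.9826, 6.7164, 217.2000°)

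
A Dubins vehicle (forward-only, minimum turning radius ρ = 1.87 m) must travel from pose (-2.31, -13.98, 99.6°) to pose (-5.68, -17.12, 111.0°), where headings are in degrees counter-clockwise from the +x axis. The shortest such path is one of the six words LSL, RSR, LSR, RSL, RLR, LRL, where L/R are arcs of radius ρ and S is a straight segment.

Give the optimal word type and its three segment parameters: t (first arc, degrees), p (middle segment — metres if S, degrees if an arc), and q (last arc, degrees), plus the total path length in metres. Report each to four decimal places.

RSR: t = 240.8668°, p = 4.4458 m, q = 107.7332°, L = 15.8233 m

Let ψ = atan2(Δy, Δx) = atan2(-3.14, -3.37) = -137.0234° be the start→goal bearing.
Normalize: d = |goal − start| / ρ = 4.606137/1.87 = 2.463175, α = (θ_start − ψ) mod 360° = 236.6234° = 4.129858 rad, β = (θ_goal − ψ) mod 360° = 248.0234° = 4.328826 rad.
Common terms: sin α = -0.835073, cos α = -0.550139, sin β = -0.927337, cos β = -0.374227, cos(α−β) = 0.980271, d² = 6.067231. Work in radians in the unit-radius frame; every candidate has L = ρ·(t + p + q).
LSL: p² = 2 + d² − 2cos(α−β) + 2d(sin α − sin β) = 6.561214; p = √p² = 2.561487; φ = atan2(cos β − cos α, d + sin α − sin β) = 0.068730 rad; t = (φ − α) mod 2π = 2.222057 rad, q = (β − φ) mod 2π = 4.260096 rad → L = 1.87·(2.222057 + 2.561487 + 4.260096) = 1.87·9.043639 = 16.911606 m
RSR: p² = 2 + d² − 2cos(α−β) + 2d(sin β − sin α) = 5.652164; p = √p² = 2.377428; φ = atan2(cos α − cos β, d − sin α + sin β) = -0.074060 rad; t = (α − φ) mod 2π = 4.203918 rad, q = (φ − β) mod 2π = 1.880300 rad → L = 1.87·(4.203918 + 2.377428 + 1.880300) = 1.87·8.461646 = 15.823277 m
LSR: p² = d² − 2 + 2cos(α−β) + 2d(sin α + sin β) = -2.654475 < 0 → infeasible
RSL: p² = d² − 2 + 2cos(α−β) − 2d(sin α + sin β) = 14.710021; p = √p² = 3.835365; φ = atan2(cos α + cos β, d − sin α − sin β) − atan2(2, p) = -0.696032 rad; t = (α − φ) mod 2π = 4.825890 rad, q = (β − φ) mod 2π = 5.024858 rad → L = 1.87·(4.825890 + 3.835365 + 5.024858) = 1.87·13.686113 = 25.593031 m
RLR: c = (6 − d² + 2cos(α−β) + 2d(sin α − sin β))/8 = 0.293480; p = 2π − arccos c = 5.010254 rad; φ = atan2(cos α − cos β, d − sin α + sin β) = -0.074060 rad; t = (α − φ + p/2) mod 2π = 0.425860 rad, q = (α − β − t + p) mod 2π = 4.385426 rad → L = 1.87·(0.425860 + 5.010254 + 4.385426) = 1.87·9.821540 = 18.366279 m
LRL: c = (6 − d² + 2cos(α−β) − 2d(sin α − sin β))/8 = 0.179848; p = 2π − arccos c = 4.893221 rad; φ = atan2(cos β − cos α, d + sin α − sin β) = 0.068730 rad; t = (φ − α + p/2) mod 2π = 4.668668 rad, q = (β − α − t + p) mod 2π = 0.423521 rad → L = 1.87·(4.668668 + 4.893221 + 0.423521) = 1.87·9.985410 = 18.672717 m
Shortest: RSR with L = 15.823277 m ≈ 15.8233 m
Convert RSR to answer units (arcs ×180/π): t = 4.203918·180/π = 240.8668°, p = ρ·p = 1.87·2.377428 = 4.4458 m, q = 1.880300·180/π = 107.7332°, L = 15.8233 m.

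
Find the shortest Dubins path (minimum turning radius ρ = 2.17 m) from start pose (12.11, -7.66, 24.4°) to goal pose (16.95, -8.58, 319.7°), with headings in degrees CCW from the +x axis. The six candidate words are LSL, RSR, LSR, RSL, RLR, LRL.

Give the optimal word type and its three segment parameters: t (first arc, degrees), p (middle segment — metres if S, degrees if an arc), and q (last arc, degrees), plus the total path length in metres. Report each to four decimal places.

Let ψ = atan2(Δy, Δx) = atan2(-0.92, 4.84) = -10.7625° be the start→goal bearing.
Normalize: d = |goal − start| / ρ = 4.926662/2.17 = 2.270351, α = (θ_start − ψ) mod 360° = 35.1625° = 0.613702 rad, β = (θ_goal − ψ) mod 360° = 330.4625° = 5.767659 rad.
Common terms: sin α = 0.575898, cos α = 0.817522, sin β = -0.492993, cos β = 0.870034, cos(α−β) = 0.427358, d² = 5.154495. Work in radians in the unit-radius frame; every candidate has L = ρ·(t + p + q).
LSL: p² = 2 + d² − 2cos(α−β) + 2d(sin α − sin β) = 11.153292; p = √p² = 3.339655; φ = atan2(cos β − cos α, d + sin α − sin β) = 0.015724 rad; t = (φ − α) mod 2π = 5.685208 rad, q = (β − φ) mod 2π = 5.751935 rad → L = 2.17·(5.685208 + 3.339655 + 5.751935) = 2.17·14.776797 = 32.065650 m
RSR: p² = 2 + d² − 2cos(α−β) + 2d(sin β − sin α) = 1.446266; p = √p² = 1.202608; φ = atan2(cos α − cos β, d − sin α + sin β) = -0.043679 rad; t = (α − φ) mod 2π = 0.657381 rad, q = (φ − β) mod 2π = 0.471847 rad → L = 2.17·(0.657381 + 1.202608 + 0.471847) = 2.17·2.331836 = 5.060084 m
LSR: p² = d² − 2 + 2cos(α−β) + 2d(sin α + sin β) = 4.385659; p = √p² = 2.094197; φ = atan2(−cos α − cos β, d + sin α + sin β) − atan2(−2, p) = 0.140275 rad; t = (φ − α) mod 2π = 5.809758 rad, q = (φ − β) mod 2π = 0.655801 rad → L = 2.17·(5.809758 + 2.094197 + 0.655801) = 2.17·8.559755 = 18.574668 m
RSL: p² = d² − 2 + 2cos(α−β) − 2d(sin α + sin β) = 3.632762; p = √p² = 1.905981; φ = atan2(cos α + cos β, d − sin α − sin β) − atan2(2, p) = -0.152361 rad; t = (α − φ) mod 2π = 0.766063 rad, q = (β − φ) mod 2π = 5.920021 rad → L = 2.17·(0.766063 + 1.905981 + 5.920021) = 2.17·8.592065 = 18.644781 m
RLR: c = (6 − d² + 2cos(α−β) + 2d(sin α − sin β))/8 = 0.819217; p = 2π − arccos c = 5.672433 rad; φ = atan2(cos α − cos β, d − sin α + sin β) = -0.043679 rad; t = (α − φ + p/2) mod 2π = 3.493597 rad, q = (α − β − t + p) mod 2π = 3.308064 rad → L = 2.17·(3.493597 + 5.672433 + 3.308064) = 2.17·12.474094 = 27.068784 m
LRL: c = (6 − d² + 2cos(α−β) − 2d(sin α − sin β))/8 = -0.394162; p = 2π − arccos c = 4.307234 rad; φ = atan2(cos β − cos α, d + sin α − sin β) = 0.015724 rad; t = (φ − α + p/2) mod 2π = 1.555639 rad, q = (β − α − t + p) mod 2π = 1.622366 rad → L = 2.17·(1.555639 + 4.307234 + 1.622366) = 2.17·7.485239 = 16.242969 m
Shortest: RSR with L = 5.060084 m ≈ 5.0601 m
Convert RSR to answer units (arcs ×180/π): t = 0.657381·180/π = 37.6652°, p = ρ·p = 2.17·1.202608 = 2.6097 m, q = 0.471847·180/π = 27.0348°, L = 5.0601 m.

RSR: t = 37.6652°, p = 2.6097 m, q = 27.0348°, L = 5.0601 m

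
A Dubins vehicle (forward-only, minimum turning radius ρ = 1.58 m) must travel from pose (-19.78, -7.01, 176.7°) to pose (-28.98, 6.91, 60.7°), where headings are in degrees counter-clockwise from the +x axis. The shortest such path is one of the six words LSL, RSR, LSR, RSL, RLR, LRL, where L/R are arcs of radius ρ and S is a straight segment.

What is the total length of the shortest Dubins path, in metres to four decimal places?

Let ψ = atan2(Δy, Δx) = atan2(13.92, -9.20) = 123.4615° be the start→goal bearing.
Normalize: d = |goal − start| / ρ = 16.685515/1.58 = 10.560452, α = (θ_start − ψ) mod 360° = 53.2385° = 0.929187 rad, β = (θ_goal − ψ) mod 360° = 297.2385° = 5.187791 rad.
Common terms: sin α = 0.801134, cos α = 0.598485, sin β = -0.889109, cos β = 0.457696, cos(α−β) = -0.438371, d² = 111.523153. Work in radians in the unit-radius frame; every candidate has L = ρ·(t + p + q).
LSL: p² = 2 + d² − 2cos(α−β) + 2d(sin α − sin β) = 150.099351; p = √p² = 12.251504; φ = atan2(cos β − cos α, d + sin α − sin β) = -0.011492 rad; t = (φ − α) mod 2π = 5.342506 rad, q = (β − φ) mod 2π = 5.199282 rad → L = 1.58·(5.342506 + 12.251504 + 5.199282) = 1.58·22.793293 = 36.013403 m
RSR: p² = 2 + d² − 2cos(α−β) + 2d(sin β − sin α) = 78.700440; p = √p² = 8.871327; φ = atan2(cos α − cos β, d − sin α + sin β) = 0.015871 rad; t = (α − φ) mod 2π = 0.913316 rad, q = (φ − β) mod 2π = 1.111266 rad → L = 1.58·(0.913316 + 8.871327 + 1.111266) = 1.58·10.895909 = 17.215536 m
LSR: p² = d² − 2 + 2cos(α−β) + 2d(sin α + sin β) = 106.788295; p = √p² = 10.333842; φ = atan2(−cos α − cos β, d + sin α + sin β) − atan2(−2, p) = 0.090662 rad; t = (φ − α) mod 2π = 5.444660 rad, q = (φ − β) mod 2π = 1.186057 rad → L = 1.58·(5.444660 + 10.333842 + 1.186057) = 1.58·16.964559 = 26.804004 m
RSL: p² = d² − 2 + 2cos(α−β) − 2d(sin α + sin β) = 110.504527; p = √p² = 10.512113; φ = atan2(cos α + cos β, d − sin α − sin β) − atan2(2, p) = -0.089146 rad; t = (α − φ) mod 2π = 1.018334 rad, q = (β − φ) mod 2π = 5.276937 rad → L = 1.58·(1.018334 + 10.512113 + 5.276937) = 1.58·16.807384 = 26.555667 m
RLR: c = (6 − d² + 2cos(α−β) + 2d(sin α − sin β))/8 = -8.837555, |c| > 1 → infeasible
LRL: c = (6 − d² + 2cos(α−β) − 2d(sin α − sin β))/8 = -17.762419, |c| > 1 → infeasible
Shortest: RSR with L = 17.215536 m ≈ 17.2155 m

17.2155 m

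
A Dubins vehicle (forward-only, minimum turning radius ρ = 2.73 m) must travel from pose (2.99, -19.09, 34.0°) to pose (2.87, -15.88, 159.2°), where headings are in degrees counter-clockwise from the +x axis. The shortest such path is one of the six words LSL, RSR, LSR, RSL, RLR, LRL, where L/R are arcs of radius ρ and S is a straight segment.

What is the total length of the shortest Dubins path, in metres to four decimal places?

Let ψ = atan2(Δy, Δx) = atan2(3.21, -0.12) = 92.1409° be the start→goal bearing.
Normalize: d = |goal − start| / ρ = 3.212242/2.73 = 1.176645, α = (θ_start − ψ) mod 360° = 301.8591° = 5.268435 rad, β = (θ_goal − ψ) mod 360° = 67.0591° = 1.170402 rad.
Common terms: sin α = -0.849349, cos α = 0.527832, sin β = 0.920907, cos β = 0.389781, cos(α−β) = -0.576432, d² = 1.384495. Work in radians in the unit-radius frame; every candidate has L = ρ·(t + p + q).
LSL: p² = 2 + d² − 2cos(α−β) + 2d(sin α − sin β) = 0.371432; p = √p² = 0.609452; φ = atan2(cos β − cos α, d + sin α − sin β) = -2.913093 rad; t = (φ − α) mod 2π = 4.384842 rad, q = (β − φ) mod 2π = 4.083495 rad → L = 2.73·(4.384842 + 0.609452 + 4.083495) = 2.73·9.077789 = 24.782365 m
RSR: p² = 2 + d² − 2cos(α−β) + 2d(sin β − sin α) = 8.703287; p = √p² = 2.950133; φ = atan2(cos α − cos β, d − sin α + sin β) = 0.046812 rad; t = (α − φ) mod 2π = 5.221623 rad, q = (φ − β) mod 2π = 5.159595 rad → L = 2.73·(5.221623 + 2.950133 + 5.159595) = 2.73·13.331352 = 36.394590 m
LSR: p² = d² − 2 + 2cos(α−β) + 2d(sin α + sin β) = -1.599972 < 0 → infeasible
RSL: p² = d² − 2 + 2cos(α−β) − 2d(sin α + sin β) = -1.936768 < 0 → infeasible
RLR: c = (6 − d² + 2cos(α−β) + 2d(sin α − sin β))/8 = -0.087911; p = 2π − arccos c = 4.624364 rad; φ = atan2(cos α − cos β, d − sin α + sin β) = 0.046812 rad; t = (α − φ + p/2) mod 2π = 1.250620 rad, q = (α − β − t + p) mod 2π = 1.188592 rad → L = 2.73·(1.250620 + 4.624364 + 1.188592) = 2.73·7.063577 = 19.283564 m
LRL: c = (6 − d² + 2cos(α−β) − 2d(sin α − sin β))/8 = 0.953571; p = 2π − arccos c = 5.977268 rad; φ = atan2(cos β − cos α, d + sin α − sin β) = -2.913093 rad; t = (φ − α + p/2) mod 2π = 1.090291 rad, q = (β − α − t + p) mod 2π = 0.788944 rad → L = 2.73·(1.090291 + 5.977268 + 0.788944) = 2.73·7.856503 = 21.448252 m
Shortest: RLR with L = 19.283564 m ≈ 19.2836 m

19.2836 m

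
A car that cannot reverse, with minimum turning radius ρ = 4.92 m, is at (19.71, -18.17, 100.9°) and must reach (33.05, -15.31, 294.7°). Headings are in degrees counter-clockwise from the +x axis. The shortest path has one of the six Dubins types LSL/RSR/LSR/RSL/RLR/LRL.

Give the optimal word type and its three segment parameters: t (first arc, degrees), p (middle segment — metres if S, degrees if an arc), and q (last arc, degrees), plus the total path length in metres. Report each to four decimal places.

RSR: t = 102.6905°, p = 4.0409 m, q = 63.5095°, L = 18.3125 m

Let ψ = atan2(Δy, Δx) = atan2(2.86, 13.34) = 12.1006° be the start→goal bearing.
Normalize: d = |goal − start| / ρ = 13.643137/4.92 = 2.772995, α = (θ_start − ψ) mod 360° = 88.7994° = 1.549841 rad, β = (θ_goal − ψ) mod 360° = 282.5994° = 4.932290 rad.
Common terms: sin α = 0.999780, cos α = 0.020953, sin β = -0.975919, cos β = 0.218133, cos(α−β) = -0.971134, d² = 7.689504. Work in radians in the unit-radius frame; every candidate has L = ρ·(t + p + q).
LSL: p² = 2 + d² − 2cos(α−β) + 2d(sin α − sin β) = 22.588984; p = √p² = 4.752787; φ = atan2(cos β − cos α, d + sin α − sin β) = 0.041499 rad; t = (φ − α) mod 2π = 4.774843 rad, q = (β − φ) mod 2π = 4.890791 rad → L = 4.92·(4.774843 + 4.752787 + 4.890791) = 4.92·14.418420 = 70.938628 m
RSR: p² = 2 + d² − 2cos(α−β) + 2d(sin β − sin α) = 0.674560; p = √p² = 0.821316; φ = atan2(cos α − cos β, d − sin α + sin β) = -0.242445 rad; t = (α − φ) mod 2π = 1.792287 rad, q = (φ − β) mod 2π = 1.108450 rad → L = 4.92·(1.792287 + 0.821316 + 1.108450) = 4.92·3.722053 = 18.312503 m
LSR: p² = d² − 2 + 2cos(α−β) + 2d(sin α + sin β) = 3.879570; p = √p² = 1.969662; φ = atan2(−cos α − cos β, d + sin α + sin β) − atan2(−2, p) = 0.707764 rad; t = (φ − α) mod 2π = 5.441108 rad, q = (φ − β) mod 2π = 2.058660 rad → L = 4.92·(5.441108 + 1.969662 + 2.058660) = 4.92·9.469430 = 46.589594 m
RSL: p² = d² − 2 + 2cos(α−β) − 2d(sin α + sin β) = 3.614900; p = √p² = 1.901289; φ = atan2(cos α + cos β, d − sin α − sin β) − atan2(2, p) = -0.723945 rad; t = (α − φ) mod 2π = 2.273787 rad, q = (β − φ) mod 2π = 5.656235 rad → L = 4.92·(2.273787 + 1.901289 + 5.656235) = 4.92·9.831311 = 48.370050 m
RLR: c = (6 − d² + 2cos(α−β) + 2d(sin α − sin β))/8 = 0.915680; p = 2π − arccos c = 5.869585 rad; φ = atan2(cos α − cos β, d − sin α + sin β) = -0.242445 rad; t = (α − φ + p/2) mod 2π = 4.727080 rad, q = (α − β − t + p) mod 2π = 4.043243 rad → L = 4.92·(4.727080 + 5.869585 + 4.043243) = 4.92·14.639908 = 72.028348 m
LRL: c = (6 − d² + 2cos(α−β) − 2d(sin α − sin β))/8 = -1.823623, |c| > 1 → infeasible
Shortest: RSR with L = 18.312503 m ≈ 18.3125 m
Convert RSR to answer units (arcs ×180/π): t = 1.792287·180/π = 102.6905°, p = ρ·p = 4.92·0.821316 = 4.0409 m, q = 1.108450·180/π = 63.5095°, L = 18.3125 m.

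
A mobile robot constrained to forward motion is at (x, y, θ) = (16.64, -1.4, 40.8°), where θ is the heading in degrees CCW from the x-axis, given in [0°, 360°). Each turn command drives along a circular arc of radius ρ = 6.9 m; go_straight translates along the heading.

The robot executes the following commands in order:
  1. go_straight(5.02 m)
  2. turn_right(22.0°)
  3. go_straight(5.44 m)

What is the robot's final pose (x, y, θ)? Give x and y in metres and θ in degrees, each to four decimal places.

set_pose: (x, y, θ) = (16.6400, -1.4000, 40.8000°), ρ = 6.9
go_straight(5.02): x += 5.02·cos θ, y += 5.02·sin θ → (20.4401, 1.8802, 40.8000°)
turn_right(22.0°): centre at ρ to the right, rotate −22.0° → (22.7251, 3.1888, 18.8000°)
go_straight(5.44): x += 5.44·cos θ, y += 5.44·sin θ → (27.8749, 4.9419, 18.8000°)

(27.8749, 4.9419, 18.8000°)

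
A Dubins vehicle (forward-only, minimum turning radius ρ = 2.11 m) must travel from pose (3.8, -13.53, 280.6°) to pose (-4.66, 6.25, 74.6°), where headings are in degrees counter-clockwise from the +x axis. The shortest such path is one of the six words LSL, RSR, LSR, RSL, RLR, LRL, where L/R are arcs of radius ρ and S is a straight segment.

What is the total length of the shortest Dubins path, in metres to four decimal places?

27.6712 m

Let ψ = atan2(Δy, Δx) = atan2(19.78, -8.46) = 113.1566° be the start→goal bearing.
Normalize: d = |goal − start| / ρ = 21.513252/2.11 = 10.195854, α = (θ_start − ψ) mod 360° = 167.4434° = 2.922438 rad, β = (θ_goal − ψ) mod 360° = 321.4434° = 5.610245 rad.
Common terms: sin α = 0.217404, cos α = -0.976082, sin β = -0.623288, cos β = 0.781993, cos(α−β) = -0.898794, d² = 103.955437. Work in radians in the unit-radius frame; every candidate has L = ρ·(t + p + q).
LSL: p² = 2 + d² − 2cos(α−β) + 2d(sin α − sin β) = 124.896174; p = √p² = 11.175696; φ = atan2(cos β − cos α, d + sin α − sin β) = 0.157968 rad; t = (φ − α) mod 2π = 3.518716 rad, q = (β − φ) mod 2π = 5.452277 rad → L = 2.11·(3.518716 + 11.175696 + 5.452277) = 2.11·20.146688 = 42.509512 m
RSR: p² = 2 + d² − 2cos(α−β) + 2d(sin β − sin α) = 90.609876; p = √p² = 9.518922; φ = atan2(cos α − cos β, d − sin α + sin β) = -0.185759 rad; t = (α − φ) mod 2π = 3.108197 rad, q = (φ − β) mod 2π = 0.487181 rad → L = 2.11·(3.108197 + 9.518922 + 0.487181) = 2.11·13.114300 = 27.671173 m
LSR: p² = d² − 2 + 2cos(α−β) + 2d(sin α + sin β) = 91.881193; p = √p² = 9.585468; φ = atan2(−cos α − cos β, d + sin α + sin β) − atan2(−2, p) = 0.225521 rad; t = (φ − α) mod 2π = 3.586268 rad, q = (φ − β) mod 2π = 0.898461 rad → L = 2.11·(3.586268 + 9.585468 + 0.898461) = 2.11·14.070197 = 29.688115 m
RSL: p² = d² − 2 + 2cos(α−β) − 2d(sin α + sin β) = 108.434504; p = √p² = 10.413189; φ = atan2(cos α + cos β, d − sin α − sin β) − atan2(2, p) = -0.208059 rad; t = (α − φ) mod 2π = 3.130497 rad, q = (β − φ) mod 2π = 5.818304 rad → L = 2.11·(3.130497 + 10.413189 + 5.818304) = 2.11·19.361990 = 40.853798 m
RLR: c = (6 − d² + 2cos(α−β) + 2d(sin α − sin β))/8 = -10.326234, |c| > 1 → infeasible
LRL: c = (6 − d² + 2cos(α−β) − 2d(sin α − sin β))/8 = -14.612022, |c| > 1 → infeasible
Shortest: RSR with L = 27.671173 m ≈ 27.6712 m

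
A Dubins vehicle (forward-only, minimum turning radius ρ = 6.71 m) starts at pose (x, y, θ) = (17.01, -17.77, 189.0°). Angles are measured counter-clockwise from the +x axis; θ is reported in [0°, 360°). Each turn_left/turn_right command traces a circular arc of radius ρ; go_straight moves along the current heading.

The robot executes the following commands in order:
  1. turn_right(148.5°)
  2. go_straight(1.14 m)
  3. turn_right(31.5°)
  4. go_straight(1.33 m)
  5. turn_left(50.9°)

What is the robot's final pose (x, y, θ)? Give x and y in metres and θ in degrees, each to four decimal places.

(21.8466, -0.3045, 59.9000°)

set_pose: (x, y, θ) = (17.0100, -17.7700, 189.0000°), ρ = 6.71
turn_right(148.5°): centre at ρ to the right, rotate −148.5° → (11.6025, -6.0403, 40.5000°)
go_straight(1.14): x += 1.14·cos θ, y += 1.14·sin θ → (12.4694, -5.2999, 40.5000°)
turn_right(31.5°): centre at ρ to the right, rotate −31.5° → (15.7775, -3.7749, 9.0000°)
go_straight(1.33): x += 1.33·cos θ, y += 1.33·sin θ → (17.0911, -3.5668, 9.0000°)
turn_left(50.9°): centre at ρ to the left, rotate +50.9° → (21.8466, -0.3045, 59.9000°)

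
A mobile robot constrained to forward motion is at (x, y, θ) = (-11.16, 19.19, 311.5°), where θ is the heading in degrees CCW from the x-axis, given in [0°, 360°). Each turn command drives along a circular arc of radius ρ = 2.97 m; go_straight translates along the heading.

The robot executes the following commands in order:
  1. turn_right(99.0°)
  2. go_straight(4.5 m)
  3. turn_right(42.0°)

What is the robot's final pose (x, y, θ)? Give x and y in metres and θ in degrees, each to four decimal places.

set_pose: (x, y, θ) = (-11.1600, 19.1900, 311.5000°), ρ = 2.97
turn_right(99.0°): centre at ρ to the right, rotate −99.0° → (-11.7886, 14.7171, 212.5000°)
go_straight(4.5): x += 4.5·cos θ, y += 4.5·sin θ → (-15.5839, 12.2993, 212.5000°)
turn_right(42.0°): centre at ρ to the right, rotate −42.0° → (-17.6699, 11.8749, 170.5000°)

(-17.6699, 11.8749, 170.5000°)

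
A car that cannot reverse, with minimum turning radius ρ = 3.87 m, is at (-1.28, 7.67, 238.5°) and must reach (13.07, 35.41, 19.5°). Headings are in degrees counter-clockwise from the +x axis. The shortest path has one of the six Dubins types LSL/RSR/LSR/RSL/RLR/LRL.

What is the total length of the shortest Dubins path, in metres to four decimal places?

Let ψ = atan2(Δy, Δx) = atan2(27.74, 14.35) = 62.6473° be the start→goal bearing.
Normalize: d = |goal − start| / ρ = 31.231876/3.87 = 8.070252, α = (θ_start − ψ) mod 360° = 175.8527° = 3.069208 rad, β = (θ_goal − ψ) mod 360° = 316.8527° = 5.530123 rad.
Common terms: sin α = 0.072321, cos α = -0.997381, sin β = -0.683877, cos β = 0.729598, cos(α−β) = -0.777146, d² = 65.128972. Work in radians in the unit-radius frame; every candidate has L = ρ·(t + p + q).
LSL: p² = 2 + d² − 2cos(α−β) + 2d(sin α − sin β) = 80.888675; p = √p² = 8.993813; φ = atan2(cos β − cos α, d + sin α − sin β) = 0.193219 rad; t = (φ − α) mod 2π = 3.407196 rad, q = (β − φ) mod 2π = 5.336904 rad → L = 3.87·(3.407196 + 8.993813 + 5.336904) = 3.87·17.737913 = 68.645722 m
RSR: p² = 2 + d² − 2cos(α−β) + 2d(sin β − sin α) = 56.477853; p = √p² = 7.515175; φ = atan2(cos α − cos β, d − sin α + sin β) = -0.231871 rad; t = (α − φ) mod 2π = 3.301079 rad, q = (φ − β) mod 2π = 0.521192 rad → L = 3.87·(3.301079 + 7.515175 + 0.521192) = 3.87·11.337446 = 43.875916 m
LSR: p² = d² − 2 + 2cos(α−β) + 2d(sin α + sin β) = 51.703867; p = √p² = 7.190540; φ = atan2(−cos α − cos β, d + sin α + sin β) − atan2(−2, p) = 0.307173 rad; t = (φ − α) mod 2π = 3.521150 rad, q = (φ − β) mod 2π = 1.060236 rad → L = 3.87·(3.521150 + 7.190540 + 1.060236) = 3.87·11.771926 = 45.557352 m
RSL: p² = d² − 2 + 2cos(α−β) − 2d(sin α + sin β) = 71.445493; p = √p² = 8.452544; φ = atan2(cos α + cos β, d − sin α − sin β) − atan2(2, p) = -0.263176 rad; t = (α − φ) mod 2π = 3.332385 rad, q = (β − φ) mod 2π = 5.793299 rad → L = 3.87·(3.332385 + 8.452544 + 5.793299) = 3.87·17.578228 = 68.027740 m
RLR: c = (6 − d² + 2cos(α−β) + 2d(sin α − sin β))/8 = -6.059732, |c| > 1 → infeasible
LRL: c = (6 − d² + 2cos(α−β) − 2d(sin α − sin β))/8 = -9.111084, |c| > 1 → infeasible
Shortest: RSR with L = 43.875916 m ≈ 43.8759 m

43.8759 m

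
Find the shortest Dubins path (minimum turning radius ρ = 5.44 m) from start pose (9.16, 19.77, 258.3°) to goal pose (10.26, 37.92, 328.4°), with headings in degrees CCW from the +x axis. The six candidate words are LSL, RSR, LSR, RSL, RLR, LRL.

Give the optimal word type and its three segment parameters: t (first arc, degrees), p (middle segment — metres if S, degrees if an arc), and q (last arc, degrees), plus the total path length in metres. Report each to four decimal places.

RSR: t = 184.3724°, p = 12.9184 m, q = 105.5276°, L = 40.4432 m

Let ψ = atan2(Δy, Δx) = atan2(18.15, 1.10) = 86.5318° be the start→goal bearing.
Normalize: d = |goal − start| / ρ = 18.183303/5.44 = 3.342519, α = (θ_start − ψ) mod 360° = 171.7682° = 2.997921 rad, β = (θ_goal − ψ) mod 360° = 241.8682° = 4.221397 rad.
Common terms: sin α = 0.143178, cos α = -0.989697, sin β = -0.881866, cos β = -0.471501, cos(α−β) = 0.340380, d² = 11.172433. Work in radians in the unit-radius frame; every candidate has L = ρ·(t + p + q).
LSL: p² = 2 + d² − 2cos(α−β) + 2d(sin α − sin β) = 19.344127; p = √p² = 4.398196; φ = atan2(cos β − cos α, d + sin α − sin β) = 0.118094 rad; t = (φ − α) mod 2π = 3.403359 rad, q = (β − φ) mod 2π = 4.103303 rad → L = 5.44·(3.403359 + 4.398196 + 4.103303) = 5.44·11.904857 = 64.762422 m
RSR: p² = 2 + d² − 2cos(α−β) + 2d(sin β − sin α) = 5.639220; p = √p² = 2.374704; φ = atan2(cos α − cos β, d − sin α + sin β) = -0.219985 rad; t = (α − φ) mod 2π = 3.217906 rad, q = (φ − β) mod 2π = 1.841803 rad → L = 5.44·(3.217906 + 2.374704 + 1.841803) = 5.44·7.434414 = 40.443211 m
LSR: p² = d² − 2 + 2cos(α−β) + 2d(sin α + sin β) = 4.915036; p = √p² = 2.216988; φ = atan2(−cos α − cos β, d + sin α + sin β) − atan2(−2, p) = 1.245368 rad; t = (φ − α) mod 2π = 4.530632 rad, q = (φ − β) mod 2π = 3.307156 rad → L = 5.44·(4.530632 + 2.216988 + 3.307156) = 5.44·10.054777 = 54.697986 m
RSL: p² = d² − 2 + 2cos(α−β) − 2d(sin α + sin β) = 14.791348; p = √p² = 3.845952; φ = atan2(cos α + cos β, d − sin α − sin β) − atan2(2, p) = -0.823352 rad; t = (α − φ) mod 2π = 3.821273 rad, q = (β − φ) mod 2π = 5.044749 rad → L = 5.44·(3.821273 + 3.845952 + 5.044749) = 5.44·12.711974 = 69.153140 m
RLR: c = (6 − d² + 2cos(α−β) + 2d(sin α − sin β))/8 = 0.295097; p = 2π − arccos c = 5.011947 rad; φ = atan2(cos α − cos β, d − sin α + sin β) = -0.219985 rad; t = (α − φ + p/2) mod 2π = 5.723879 rad, q = (α − β − t + p) mod 2π = 4.347777 rad → L = 5.44·(5.723879 + 5.011947 + 4.347777) = 5.44·15.083603 = 82.054798 m
LRL: c = (6 − d² + 2cos(α−β) − 2d(sin α − sin β))/8 = -1.418016, |c| > 1 → infeasible
Shortest: RSR with L = 40.443211 m ≈ 40.4432 m
Convert RSR to answer units (arcs ×180/π): t = 3.217906·180/π = 184.3724°, p = ρ·p = 5.44·2.374704 = 12.9184 m, q = 1.841803·180/π = 105.5276°, L = 40.4432 m.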